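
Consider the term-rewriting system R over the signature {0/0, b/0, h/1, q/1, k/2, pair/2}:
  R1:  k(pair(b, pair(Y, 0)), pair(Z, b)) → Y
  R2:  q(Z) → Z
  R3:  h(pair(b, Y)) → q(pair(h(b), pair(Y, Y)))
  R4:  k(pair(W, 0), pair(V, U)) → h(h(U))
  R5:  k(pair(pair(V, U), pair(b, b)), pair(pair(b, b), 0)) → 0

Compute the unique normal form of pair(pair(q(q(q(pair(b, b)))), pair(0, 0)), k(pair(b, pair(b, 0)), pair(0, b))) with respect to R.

pair(pair(pair(b, b), pair(0, 0)), b)

1. pair(pair(q(q(q(pair(b, b)))), pair(0, 0)), k(pair(b, pair(b, 0)), pair(0, b)))  →  pair(pair(q(q(pair(b, b))), pair(0, 0)), k(pair(b, pair(b, 0)), pair(0, b)))   [R2 at 1.1]
2. pair(pair(q(q(pair(b, b))), pair(0, 0)), k(pair(b, pair(b, 0)), pair(0, b)))  →  pair(pair(q(pair(b, b)), pair(0, 0)), k(pair(b, pair(b, 0)), pair(0, b)))   [R2 at 1.1]
3. pair(pair(q(pair(b, b)), pair(0, 0)), k(pair(b, pair(b, 0)), pair(0, b)))  →  pair(pair(pair(b, b), pair(0, 0)), k(pair(b, pair(b, 0)), pair(0, b)))   [R2 at 1.1]
4. pair(pair(pair(b, b), pair(0, 0)), k(pair(b, pair(b, 0)), pair(0, b)))  →  pair(pair(pair(b, b), pair(0, 0)), b)   [R1 at 2]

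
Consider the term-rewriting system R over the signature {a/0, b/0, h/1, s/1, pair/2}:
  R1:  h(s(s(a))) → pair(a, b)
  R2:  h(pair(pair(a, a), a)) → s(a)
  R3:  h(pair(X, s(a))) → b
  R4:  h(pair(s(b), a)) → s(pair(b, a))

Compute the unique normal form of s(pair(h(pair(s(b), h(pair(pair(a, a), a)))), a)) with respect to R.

s(pair(b, a))

1. s(pair(h(pair(s(b), h(pair(pair(a, a), a)))), a))  →  s(pair(h(pair(s(b), s(a))), a))   [R2 at 1.1.1.2]
2. s(pair(h(pair(s(b), s(a))), a))  →  s(pair(b, a))   [R3 at 1.1]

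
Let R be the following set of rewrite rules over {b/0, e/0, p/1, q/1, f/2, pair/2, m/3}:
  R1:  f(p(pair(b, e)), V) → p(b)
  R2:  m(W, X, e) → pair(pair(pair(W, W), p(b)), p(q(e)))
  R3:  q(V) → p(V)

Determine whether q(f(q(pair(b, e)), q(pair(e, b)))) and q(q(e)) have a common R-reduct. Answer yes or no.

Reduce t₁ = q(f(q(pair(b, e)), q(pair(e, b)))):
1. q(f(q(pair(b, e)), q(pair(e, b))))  →  p(f(q(pair(b, e)), q(pair(e, b))))   [R3 at ε]
2. p(f(q(pair(b, e)), q(pair(e, b))))  →  p(f(p(pair(b, e)), q(pair(e, b))))   [R3 at 1.1]
3. p(f(p(pair(b, e)), q(pair(e, b))))  →  p(p(b))   [R1 at 1]

Reduce t₂ = q(q(e)):
1. q(q(e))  →  p(q(e))   [R3 at ε]
2. p(q(e))  →  p(p(e))   [R3 at 1]

no — NF(t₁) = p(p(b)), NF(t₂) = p(p(e))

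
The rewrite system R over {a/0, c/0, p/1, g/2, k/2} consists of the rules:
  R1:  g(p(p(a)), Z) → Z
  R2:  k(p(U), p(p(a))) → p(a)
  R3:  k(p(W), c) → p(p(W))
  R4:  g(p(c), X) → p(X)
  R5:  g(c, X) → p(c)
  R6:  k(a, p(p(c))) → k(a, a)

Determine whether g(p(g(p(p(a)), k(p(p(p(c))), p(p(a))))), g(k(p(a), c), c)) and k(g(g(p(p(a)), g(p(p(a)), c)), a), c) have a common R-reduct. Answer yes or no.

Reduce t₁ = g(p(g(p(p(a)), k(p(p(p(c))), p(p(a))))), g(k(p(a), c), c)):
1. g(p(g(p(p(a)), k(p(p(p(c))), p(p(a))))), g(k(p(a), c), c))  →  g(p(k(p(p(p(c))), p(p(a)))), g(k(p(a), c), c))   [R1 at 1.1]
2. g(p(k(p(p(p(c))), p(p(a)))), g(k(p(a), c), c))  →  g(p(p(a)), g(k(p(a), c), c))   [R2 at 1.1]
3. g(p(p(a)), g(k(p(a), c), c))  →  g(k(p(a), c), c)   [R1 at ε]
4. g(k(p(a), c), c)  →  g(p(p(a)), c)   [R3 at 1]
5. g(p(p(a)), c)  →  c   [R1 at ε]

Reduce t₂ = k(g(g(p(p(a)), g(p(p(a)), c)), a), c):
1. k(g(g(p(p(a)), g(p(p(a)), c)), a), c)  →  k(g(g(p(p(a)), c), a), c)   [R1 at 1.1]
2. k(g(g(p(p(a)), c), a), c)  →  k(g(c, a), c)   [R1 at 1.1]
3. k(g(c, a), c)  →  k(p(c), c)   [R5 at 1]
4. k(p(c), c)  →  p(p(c))   [R3 at ε]

no — NF(t₁) = c, NF(t₂) = p(p(c))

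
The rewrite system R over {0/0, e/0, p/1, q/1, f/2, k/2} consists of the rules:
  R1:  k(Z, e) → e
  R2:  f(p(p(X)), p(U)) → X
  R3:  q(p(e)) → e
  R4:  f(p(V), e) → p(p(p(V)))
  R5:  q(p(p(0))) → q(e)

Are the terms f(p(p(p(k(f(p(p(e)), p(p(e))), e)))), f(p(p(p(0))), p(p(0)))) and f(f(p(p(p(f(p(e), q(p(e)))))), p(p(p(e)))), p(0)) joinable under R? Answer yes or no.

no — NF(t₁) = p(e), NF(t₂) = p(p(e))

Reduce t₁ = f(p(p(p(k(f(p(p(e)), p(p(e))), e)))), f(p(p(p(0))), p(p(0)))):
1. f(p(p(p(k(f(p(p(e)), p(p(e))), e)))), f(p(p(p(0))), p(p(0))))  →  f(p(p(p(e))), f(p(p(p(0))), p(p(0))))   [R1 at 1.1.1.1]
2. f(p(p(p(e))), f(p(p(p(0))), p(p(0))))  →  f(p(p(p(e))), p(0))   [R2 at 2]
3. f(p(p(p(e))), p(0))  →  p(e)   [R2 at ε]

Reduce t₂ = f(f(p(p(p(f(p(e), q(p(e)))))), p(p(p(e)))), p(0)):
1. f(f(p(p(p(f(p(e), q(p(e)))))), p(p(p(e)))), p(0))  →  f(p(f(p(e), q(p(e)))), p(0))   [R2 at 1]
2. f(p(f(p(e), q(p(e)))), p(0))  →  f(p(f(p(e), e)), p(0))   [R3 at 1.1.2]
3. f(p(f(p(e), e)), p(0))  →  f(p(p(p(p(e)))), p(0))   [R4 at 1.1]
4. f(p(p(p(p(e)))), p(0))  →  p(p(e))   [R2 at ε]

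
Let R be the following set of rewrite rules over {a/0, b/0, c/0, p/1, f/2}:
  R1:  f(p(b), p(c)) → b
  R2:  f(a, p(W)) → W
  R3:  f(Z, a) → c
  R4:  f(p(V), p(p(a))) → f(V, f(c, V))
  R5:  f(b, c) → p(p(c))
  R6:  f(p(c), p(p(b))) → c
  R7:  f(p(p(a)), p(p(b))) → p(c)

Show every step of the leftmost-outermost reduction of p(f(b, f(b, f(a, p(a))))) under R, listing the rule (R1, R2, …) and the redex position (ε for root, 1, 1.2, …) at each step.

p(p(p(c)))

1. p(f(b, f(b, f(a, p(a)))))  →  p(f(b, f(b, a)))   [R2 at 1.2.2]
2. p(f(b, f(b, a)))  →  p(f(b, c))   [R3 at 1.2]
3. p(f(b, c))  →  p(p(p(c)))   [R5 at 1]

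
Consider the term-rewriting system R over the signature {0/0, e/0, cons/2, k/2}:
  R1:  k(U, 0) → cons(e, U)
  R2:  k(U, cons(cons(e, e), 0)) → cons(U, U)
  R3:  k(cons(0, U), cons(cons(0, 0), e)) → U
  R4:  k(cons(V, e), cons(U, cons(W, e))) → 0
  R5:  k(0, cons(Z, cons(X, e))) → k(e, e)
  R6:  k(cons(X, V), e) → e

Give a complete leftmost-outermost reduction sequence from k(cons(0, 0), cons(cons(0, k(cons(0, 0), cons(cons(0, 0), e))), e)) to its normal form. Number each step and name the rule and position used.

0

1. k(cons(0, 0), cons(cons(0, k(cons(0, 0), cons(cons(0, 0), e))), e))  →  k(cons(0, 0), cons(cons(0, 0), e))   [R3 at 2.1.2]
2. k(cons(0, 0), cons(cons(0, 0), e))  →  0   [R3 at ε]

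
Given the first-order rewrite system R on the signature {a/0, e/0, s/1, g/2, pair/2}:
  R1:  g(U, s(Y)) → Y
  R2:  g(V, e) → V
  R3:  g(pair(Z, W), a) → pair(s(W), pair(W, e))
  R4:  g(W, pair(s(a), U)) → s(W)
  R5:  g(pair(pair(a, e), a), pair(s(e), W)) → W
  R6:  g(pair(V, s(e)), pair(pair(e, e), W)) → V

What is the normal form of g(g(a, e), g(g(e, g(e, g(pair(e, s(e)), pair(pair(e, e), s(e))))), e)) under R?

a

1. g(g(a, e), g(g(e, g(e, g(pair(e, s(e)), pair(pair(e, e), s(e))))), e))  →  g(a, g(g(e, g(e, g(pair(e, s(e)), pair(pair(e, e), s(e))))), e))   [R2 at 1]
2. g(a, g(g(e, g(e, g(pair(e, s(e)), pair(pair(e, e), s(e))))), e))  →  g(a, g(e, g(e, g(pair(e, s(e)), pair(pair(e, e), s(e))))))   [R2 at 2]
3. g(a, g(e, g(e, g(pair(e, s(e)), pair(pair(e, e), s(e))))))  →  g(a, g(e, g(e, e)))   [R6 at 2.2.2]
4. g(a, g(e, g(e, e)))  →  g(a, g(e, e))   [R2 at 2.2]
5. g(a, g(e, e))  →  g(a, e)   [R2 at 2]
6. g(a, e)  →  a   [R2 at ε]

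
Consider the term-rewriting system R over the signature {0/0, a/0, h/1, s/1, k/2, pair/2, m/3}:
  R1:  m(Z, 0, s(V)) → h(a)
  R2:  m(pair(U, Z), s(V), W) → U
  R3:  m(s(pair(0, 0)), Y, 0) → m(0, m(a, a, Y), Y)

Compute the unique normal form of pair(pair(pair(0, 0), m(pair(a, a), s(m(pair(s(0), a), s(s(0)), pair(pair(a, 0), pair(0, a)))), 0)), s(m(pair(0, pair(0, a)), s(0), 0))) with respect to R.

1. pair(pair(pair(0, 0), m(pair(a, a), s(m(pair(s(0), a), s(s(0)), pair(pair(a, 0), pair(0, a)))), 0)), s(m(pair(0, pair(0, a)), s(0), 0)))  →  pair(pair(pair(0, 0), a), s(m(pair(0, pair(0, a)), s(0), 0)))   [R2 at 1.2]
2. pair(pair(pair(0, 0), a), s(m(pair(0, pair(0, a)), s(0), 0)))  →  pair(pair(pair(0, 0), a), s(0))   [R2 at 2.1]

pair(pair(pair(0, 0), a), s(0))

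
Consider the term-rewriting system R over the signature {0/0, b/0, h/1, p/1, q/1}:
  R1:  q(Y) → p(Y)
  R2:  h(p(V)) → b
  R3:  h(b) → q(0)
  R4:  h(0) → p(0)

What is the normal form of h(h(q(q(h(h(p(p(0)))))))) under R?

1. h(h(q(q(h(h(p(p(0))))))))  →  h(h(p(q(h(h(p(p(0))))))))   [R1 at 1.1]
2. h(h(p(q(h(h(p(p(0))))))))  →  h(b)   [R2 at 1]
3. h(b)  →  q(0)   [R3 at ε]
4. q(0)  →  p(0)   [R1 at ε]

p(0)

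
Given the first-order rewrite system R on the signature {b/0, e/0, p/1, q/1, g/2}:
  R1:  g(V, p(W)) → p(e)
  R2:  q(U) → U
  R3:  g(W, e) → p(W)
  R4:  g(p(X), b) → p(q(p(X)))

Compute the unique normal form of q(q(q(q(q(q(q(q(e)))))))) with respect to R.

1. q(q(q(q(q(q(q(q(e))))))))  →  q(q(q(q(q(q(q(e)))))))   [R2 at ε]
2. q(q(q(q(q(q(q(e)))))))  →  q(q(q(q(q(q(e))))))   [R2 at ε]
3. q(q(q(q(q(q(e))))))  →  q(q(q(q(q(e)))))   [R2 at ε]
4. q(q(q(q(q(e)))))  →  q(q(q(q(e))))   [R2 at ε]
5. q(q(q(q(e))))  →  q(q(q(e)))   [R2 at ε]
6. q(q(q(e)))  →  q(q(e))   [R2 at ε]
7. q(q(e))  →  q(e)   [R2 at ε]
8. q(e)  →  e   [R2 at ε]

e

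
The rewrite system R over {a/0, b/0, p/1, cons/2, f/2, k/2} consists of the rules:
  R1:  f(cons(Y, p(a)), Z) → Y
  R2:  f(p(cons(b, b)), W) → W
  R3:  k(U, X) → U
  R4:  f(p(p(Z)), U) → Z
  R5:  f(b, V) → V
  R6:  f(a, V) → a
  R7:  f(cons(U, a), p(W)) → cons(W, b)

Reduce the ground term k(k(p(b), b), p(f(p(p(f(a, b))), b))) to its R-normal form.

p(b)

1. k(k(p(b), b), p(f(p(p(f(a, b))), b)))  →  k(p(b), b)   [R3 at ε]
2. k(p(b), b)  →  p(b)   [R3 at ε]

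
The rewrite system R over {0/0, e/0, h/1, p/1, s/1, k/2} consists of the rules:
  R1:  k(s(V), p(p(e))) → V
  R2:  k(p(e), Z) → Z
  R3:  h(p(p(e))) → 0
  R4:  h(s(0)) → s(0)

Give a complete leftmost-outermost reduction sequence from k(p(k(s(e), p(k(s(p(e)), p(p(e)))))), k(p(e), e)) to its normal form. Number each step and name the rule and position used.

e

1. k(p(k(s(e), p(k(s(p(e)), p(p(e)))))), k(p(e), e))  →  k(p(k(s(e), p(p(e)))), k(p(e), e))   [R1 at 1.1.2.1]
2. k(p(k(s(e), p(p(e)))), k(p(e), e))  →  k(p(e), k(p(e), e))   [R1 at 1.1]
3. k(p(e), k(p(e), e))  →  k(p(e), e)   [R2 at ε]
4. k(p(e), e)  →  e   [R2 at ε]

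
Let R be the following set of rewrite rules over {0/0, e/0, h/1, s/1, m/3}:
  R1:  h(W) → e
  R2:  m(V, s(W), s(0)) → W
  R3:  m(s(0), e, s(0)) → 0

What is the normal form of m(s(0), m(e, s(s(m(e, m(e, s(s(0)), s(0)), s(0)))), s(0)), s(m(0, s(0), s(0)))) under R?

1. m(s(0), m(e, s(s(m(e, m(e, s(s(0)), s(0)), s(0)))), s(0)), s(m(0, s(0), s(0))))  →  m(s(0), s(m(e, m(e, s(s(0)), s(0)), s(0))), s(m(0, s(0), s(0))))   [R2 at 2]
2. m(s(0), s(m(e, m(e, s(s(0)), s(0)), s(0))), s(m(0, s(0), s(0))))  →  m(s(0), s(m(e, s(0), s(0))), s(m(0, s(0), s(0))))   [R2 at 2.1.2]
3. m(s(0), s(m(e, s(0), s(0))), s(m(0, s(0), s(0))))  →  m(s(0), s(0), s(m(0, s(0), s(0))))   [R2 at 2.1]
4. m(s(0), s(0), s(m(0, s(0), s(0))))  →  m(s(0), s(0), s(0))   [R2 at 3.1]
5. m(s(0), s(0), s(0))  →  0   [R2 at ε]

0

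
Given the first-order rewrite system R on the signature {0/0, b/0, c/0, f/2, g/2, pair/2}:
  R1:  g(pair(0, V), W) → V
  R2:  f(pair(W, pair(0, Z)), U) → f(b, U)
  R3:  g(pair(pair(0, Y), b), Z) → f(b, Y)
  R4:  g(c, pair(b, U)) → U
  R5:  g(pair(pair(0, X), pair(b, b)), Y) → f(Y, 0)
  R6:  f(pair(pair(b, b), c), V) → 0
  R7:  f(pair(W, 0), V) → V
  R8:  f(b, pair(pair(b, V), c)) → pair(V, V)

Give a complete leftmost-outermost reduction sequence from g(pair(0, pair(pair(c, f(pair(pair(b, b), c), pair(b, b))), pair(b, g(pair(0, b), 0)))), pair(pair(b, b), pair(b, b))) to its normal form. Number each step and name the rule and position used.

pair(pair(c, 0), pair(b, b))

1. g(pair(0, pair(pair(c, f(pair(pair(b, b), c), pair(b, b))), pair(b, g(pair(0, b), 0)))), pair(pair(b, b), pair(b, b)))  →  pair(pair(c, f(pair(pair(b, b), c), pair(b, b))), pair(b, g(pair(0, b), 0)))   [R1 at ε]
2. pair(pair(c, f(pair(pair(b, b), c), pair(b, b))), pair(b, g(pair(0, b), 0)))  →  pair(pair(c, 0), pair(b, g(pair(0, b), 0)))   [R6 at 1.2]
3. pair(pair(c, 0), pair(b, g(pair(0, b), 0)))  →  pair(pair(c, 0), pair(b, b))   [R1 at 2.2]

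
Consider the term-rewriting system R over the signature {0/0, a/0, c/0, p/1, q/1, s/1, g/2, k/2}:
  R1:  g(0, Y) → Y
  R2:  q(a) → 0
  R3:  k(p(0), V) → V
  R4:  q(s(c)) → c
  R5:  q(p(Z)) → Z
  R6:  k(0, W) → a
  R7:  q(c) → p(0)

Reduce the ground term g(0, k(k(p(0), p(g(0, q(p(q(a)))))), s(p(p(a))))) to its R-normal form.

s(p(p(a)))

1. g(0, k(k(p(0), p(g(0, q(p(q(a)))))), s(p(p(a)))))  →  k(k(p(0), p(g(0, q(p(q(a)))))), s(p(p(a))))   [R1 at ε]
2. k(k(p(0), p(g(0, q(p(q(a)))))), s(p(p(a))))  →  k(p(g(0, q(p(q(a))))), s(p(p(a))))   [R3 at 1]
3. k(p(g(0, q(p(q(a))))), s(p(p(a))))  →  k(p(q(p(q(a)))), s(p(p(a))))   [R1 at 1.1]
4. k(p(q(p(q(a)))), s(p(p(a))))  →  k(p(q(a)), s(p(p(a))))   [R5 at 1.1]
5. k(p(q(a)), s(p(p(a))))  →  k(p(0), s(p(p(a))))   [R2 at 1.1]
6. k(p(0), s(p(p(a))))  →  s(p(p(a)))   [R3 at ε]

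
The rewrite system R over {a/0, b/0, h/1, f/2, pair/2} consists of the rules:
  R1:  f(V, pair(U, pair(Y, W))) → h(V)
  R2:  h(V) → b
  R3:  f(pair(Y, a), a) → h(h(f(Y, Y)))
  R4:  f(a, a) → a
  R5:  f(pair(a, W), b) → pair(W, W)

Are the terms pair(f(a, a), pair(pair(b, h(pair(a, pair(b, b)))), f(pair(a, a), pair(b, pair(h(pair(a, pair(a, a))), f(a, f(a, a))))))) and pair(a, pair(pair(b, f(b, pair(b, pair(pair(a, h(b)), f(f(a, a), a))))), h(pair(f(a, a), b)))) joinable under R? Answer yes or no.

yes — NF(t₁) = pair(a, pair(pair(b, b), b)), NF(t₂) = pair(a, pair(pair(b, b), b))

Reduce t₁ = pair(f(a, a), pair(pair(b, h(pair(a, pair(b, b)))), f(pair(a, a), pair(b, pair(h(pair(a, pair(a, a))), f(a, f(a, a))))))):
1. pair(f(a, a), pair(pair(b, h(pair(a, pair(b, b)))), f(pair(a, a), pair(b, pair(h(pair(a, pair(a, a))), f(a, f(a, a)))))))  →  pair(a, pair(pair(b, h(pair(a, pair(b, b)))), f(pair(a, a), pair(b, pair(h(pair(a, pair(a, a))), f(a, f(a, a)))))))   [R4 at 1]
2. pair(a, pair(pair(b, h(pair(a, pair(b, b)))), f(pair(a, a), pair(b, pair(h(pair(a, pair(a, a))), f(a, f(a, a)))))))  →  pair(a, pair(pair(b, b), f(pair(a, a), pair(b, pair(h(pair(a, pair(a, a))), f(a, f(a, a)))))))   [R2 at 2.1.2]
3. pair(a, pair(pair(b, b), f(pair(a, a), pair(b, pair(h(pair(a, pair(a, a))), f(a, f(a, a)))))))  →  pair(a, pair(pair(b, b), h(pair(a, a))))   [R1 at 2.2]
4. pair(a, pair(pair(b, b), h(pair(a, a))))  →  pair(a, pair(pair(b, b), b))   [R2 at 2.2]

Reduce t₂ = pair(a, pair(pair(b, f(b, pair(b, pair(pair(a, h(b)), f(f(a, a), a))))), h(pair(f(a, a), b)))):
1. pair(a, pair(pair(b, f(b, pair(b, pair(pair(a, h(b)), f(f(a, a), a))))), h(pair(f(a, a), b))))  →  pair(a, pair(pair(b, h(b)), h(pair(f(a, a), b))))   [R1 at 2.1.2]
2. pair(a, pair(pair(b, h(b)), h(pair(f(a, a), b))))  →  pair(a, pair(pair(b, b), h(pair(f(a, a), b))))   [R2 at 2.1.2]
3. pair(a, pair(pair(b, b), h(pair(f(a, a), b))))  →  pair(a, pair(pair(b, b), b))   [R2 at 2.2]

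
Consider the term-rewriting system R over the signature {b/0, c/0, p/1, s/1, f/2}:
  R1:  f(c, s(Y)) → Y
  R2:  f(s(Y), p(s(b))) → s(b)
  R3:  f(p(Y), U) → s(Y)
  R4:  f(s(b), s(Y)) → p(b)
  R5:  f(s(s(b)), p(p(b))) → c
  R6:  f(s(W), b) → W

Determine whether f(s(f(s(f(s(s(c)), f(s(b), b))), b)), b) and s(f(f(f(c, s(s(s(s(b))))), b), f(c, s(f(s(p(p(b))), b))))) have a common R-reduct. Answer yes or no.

Reduce t₁ = f(s(f(s(f(s(s(c)), f(s(b), b))), b)), b):
1. f(s(f(s(f(s(s(c)), f(s(b), b))), b)), b)  →  f(s(f(s(s(c)), f(s(b), b))), b)   [R6 at ε]
2. f(s(f(s(s(c)), f(s(b), b))), b)  →  f(s(s(c)), f(s(b), b))   [R6 at ε]
3. f(s(s(c)), f(s(b), b))  →  f(s(s(c)), b)   [R6 at 2]
4. f(s(s(c)), b)  →  s(c)   [R6 at ε]

Reduce t₂ = s(f(f(f(c, s(s(s(s(b))))), b), f(c, s(f(s(p(p(b))), b))))):
1. s(f(f(f(c, s(s(s(s(b))))), b), f(c, s(f(s(p(p(b))), b)))))  →  s(f(f(s(s(s(b))), b), f(c, s(f(s(p(p(b))), b)))))   [R1 at 1.1.1]
2. s(f(f(s(s(s(b))), b), f(c, s(f(s(p(p(b))), b)))))  →  s(f(s(s(b)), f(c, s(f(s(p(p(b))), b)))))   [R6 at 1.1]
3. s(f(s(s(b)), f(c, s(f(s(p(p(b))), b)))))  →  s(f(s(s(b)), f(s(p(p(b))), b)))   [R1 at 1.2]
4. s(f(s(s(b)), f(s(p(p(b))), b)))  →  s(f(s(s(b)), p(p(b))))   [R6 at 1.2]
5. s(f(s(s(b)), p(p(b))))  →  s(c)   [R5 at 1]

yes — NF(t₁) = s(c), NF(t₂) = s(c)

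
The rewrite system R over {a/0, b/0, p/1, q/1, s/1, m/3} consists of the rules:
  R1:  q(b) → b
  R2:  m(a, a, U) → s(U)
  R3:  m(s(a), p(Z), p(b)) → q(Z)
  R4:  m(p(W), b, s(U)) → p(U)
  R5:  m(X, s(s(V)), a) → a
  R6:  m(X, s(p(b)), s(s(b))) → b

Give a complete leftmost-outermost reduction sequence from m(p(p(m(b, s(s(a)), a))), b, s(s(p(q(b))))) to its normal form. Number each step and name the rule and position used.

1. m(p(p(m(b, s(s(a)), a))), b, s(s(p(q(b)))))  →  p(s(p(q(b))))   [R4 at ε]
2. p(s(p(q(b))))  →  p(s(p(b)))   [R1 at 1.1.1]

p(s(p(b)))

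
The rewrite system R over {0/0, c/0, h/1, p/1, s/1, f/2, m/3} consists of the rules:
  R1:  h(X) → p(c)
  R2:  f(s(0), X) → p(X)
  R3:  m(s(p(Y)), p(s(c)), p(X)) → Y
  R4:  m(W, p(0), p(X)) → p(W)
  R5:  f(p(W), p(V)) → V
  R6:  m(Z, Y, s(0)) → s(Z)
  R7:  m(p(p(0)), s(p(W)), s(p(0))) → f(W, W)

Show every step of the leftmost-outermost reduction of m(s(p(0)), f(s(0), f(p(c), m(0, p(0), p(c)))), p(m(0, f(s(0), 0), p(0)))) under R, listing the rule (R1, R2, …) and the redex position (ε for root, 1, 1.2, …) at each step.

p(s(p(0)))

1. m(s(p(0)), f(s(0), f(p(c), m(0, p(0), p(c)))), p(m(0, f(s(0), 0), p(0))))  →  m(s(p(0)), p(f(p(c), m(0, p(0), p(c)))), p(m(0, f(s(0), 0), p(0))))   [R2 at 2]
2. m(s(p(0)), p(f(p(c), m(0, p(0), p(c)))), p(m(0, f(s(0), 0), p(0))))  →  m(s(p(0)), p(f(p(c), p(0))), p(m(0, f(s(0), 0), p(0))))   [R4 at 2.1.2]
3. m(s(p(0)), p(f(p(c), p(0))), p(m(0, f(s(0), 0), p(0))))  →  m(s(p(0)), p(0), p(m(0, f(s(0), 0), p(0))))   [R5 at 2.1]
4. m(s(p(0)), p(0), p(m(0, f(s(0), 0), p(0))))  →  p(s(p(0)))   [R4 at ε]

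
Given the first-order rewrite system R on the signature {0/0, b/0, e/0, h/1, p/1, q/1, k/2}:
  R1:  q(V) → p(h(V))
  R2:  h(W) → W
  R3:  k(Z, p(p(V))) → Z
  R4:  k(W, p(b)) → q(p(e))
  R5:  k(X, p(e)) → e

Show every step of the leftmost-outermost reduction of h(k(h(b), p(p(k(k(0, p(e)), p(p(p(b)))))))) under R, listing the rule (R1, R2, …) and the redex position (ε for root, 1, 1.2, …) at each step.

1. h(k(h(b), p(p(k(k(0, p(e)), p(p(p(b))))))))  →  k(h(b), p(p(k(k(0, p(e)), p(p(p(b)))))))   [R2 at ε]
2. k(h(b), p(p(k(k(0, p(e)), p(p(p(b)))))))  →  h(b)   [R3 at ε]
3. h(b)  →  b   [R2 at ε]

b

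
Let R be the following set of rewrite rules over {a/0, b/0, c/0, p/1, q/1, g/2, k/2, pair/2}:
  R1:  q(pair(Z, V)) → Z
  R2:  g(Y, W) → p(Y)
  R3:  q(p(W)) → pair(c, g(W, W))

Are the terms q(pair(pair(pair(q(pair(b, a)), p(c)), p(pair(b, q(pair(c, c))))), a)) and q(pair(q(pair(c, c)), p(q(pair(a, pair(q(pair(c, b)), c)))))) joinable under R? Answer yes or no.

Reduce t₁ = q(pair(pair(pair(q(pair(b, a)), p(c)), p(pair(b, q(pair(c, c))))), a)):
1. q(pair(pair(pair(q(pair(b, a)), p(c)), p(pair(b, q(pair(c, c))))), a))  →  pair(pair(q(pair(b, a)), p(c)), p(pair(b, q(pair(c, c)))))   [R1 at ε]
2. pair(pair(q(pair(b, a)), p(c)), p(pair(b, q(pair(c, c)))))  →  pair(pair(b, p(c)), p(pair(b, q(pair(c, c)))))   [R1 at 1.1]
3. pair(pair(b, p(c)), p(pair(b, q(pair(c, c)))))  →  pair(pair(b, p(c)), p(pair(b, c)))   [R1 at 2.1.2]

Reduce t₂ = q(pair(q(pair(c, c)), p(q(pair(a, pair(q(pair(c, b)), c)))))):
1. q(pair(q(pair(c, c)), p(q(pair(a, pair(q(pair(c, b)), c))))))  →  q(pair(c, c))   [R1 at ε]
2. q(pair(c, c))  →  c   [R1 at ε]

no — NF(t₁) = pair(pair(b, p(c)), p(pair(b, c))), NF(t₂) = c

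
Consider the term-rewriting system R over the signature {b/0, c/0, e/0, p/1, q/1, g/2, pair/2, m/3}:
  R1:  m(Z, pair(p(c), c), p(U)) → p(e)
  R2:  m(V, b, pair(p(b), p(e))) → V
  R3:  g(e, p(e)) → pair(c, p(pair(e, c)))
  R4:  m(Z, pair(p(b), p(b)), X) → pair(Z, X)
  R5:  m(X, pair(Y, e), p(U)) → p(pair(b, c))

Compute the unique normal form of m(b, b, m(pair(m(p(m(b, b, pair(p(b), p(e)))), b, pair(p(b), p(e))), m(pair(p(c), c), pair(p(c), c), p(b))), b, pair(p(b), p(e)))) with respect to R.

b

1. m(b, b, m(pair(m(p(m(b, b, pair(p(b), p(e)))), b, pair(p(b), p(e))), m(pair(p(c), c), pair(p(c), c), p(b))), b, pair(p(b), p(e))))  →  m(b, b, pair(m(p(m(b, b, pair(p(b), p(e)))), b, pair(p(b), p(e))), m(pair(p(c), c), pair(p(c), c), p(b))))   [R2 at 3]
2. m(b, b, pair(m(p(m(b, b, pair(p(b), p(e)))), b, pair(p(b), p(e))), m(pair(p(c), c), pair(p(c), c), p(b))))  →  m(b, b, pair(p(m(b, b, pair(p(b), p(e)))), m(pair(p(c), c), pair(p(c), c), p(b))))   [R2 at 3.1]
3. m(b, b, pair(p(m(b, b, pair(p(b), p(e)))), m(pair(p(c), c), pair(p(c), c), p(b))))  →  m(b, b, pair(p(b), m(pair(p(c), c), pair(p(c), c), p(b))))   [R2 at 3.1.1]
4. m(b, b, pair(p(b), m(pair(p(c), c), pair(p(c), c), p(b))))  →  m(b, b, pair(p(b), p(e)))   [R1 at 3.2]
5. m(b, b, pair(p(b), p(e)))  →  b   [R2 at ε]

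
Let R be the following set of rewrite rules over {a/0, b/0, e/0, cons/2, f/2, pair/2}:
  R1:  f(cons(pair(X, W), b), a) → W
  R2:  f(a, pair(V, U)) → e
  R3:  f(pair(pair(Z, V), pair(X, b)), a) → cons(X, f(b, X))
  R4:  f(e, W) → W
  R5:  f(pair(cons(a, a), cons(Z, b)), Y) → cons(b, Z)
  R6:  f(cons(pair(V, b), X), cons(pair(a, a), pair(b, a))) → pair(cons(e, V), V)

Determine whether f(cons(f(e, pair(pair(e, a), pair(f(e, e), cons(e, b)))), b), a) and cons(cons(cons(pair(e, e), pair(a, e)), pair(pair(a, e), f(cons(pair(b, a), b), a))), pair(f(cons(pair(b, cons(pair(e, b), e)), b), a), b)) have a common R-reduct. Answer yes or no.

no — NF(t₁) = pair(e, cons(e, b)), NF(t₂) = cons(cons(cons(pair(e, e), pair(a, e)), pair(pair(a, e), a)), pair(cons(pair(e, b), e), b))

Reduce t₁ = f(cons(f(e, pair(pair(e, a), pair(f(e, e), cons(e, b)))), b), a):
1. f(cons(f(e, pair(pair(e, a), pair(f(e, e), cons(e, b)))), b), a)  →  f(cons(pair(pair(e, a), pair(f(e, e), cons(e, b))), b), a)   [R4 at 1.1]
2. f(cons(pair(pair(e, a), pair(f(e, e), cons(e, b))), b), a)  →  pair(f(e, e), cons(e, b))   [R1 at ε]
3. pair(f(e, e), cons(e, b))  →  pair(e, cons(e, b))   [R4 at 1]

Reduce t₂ = cons(cons(cons(pair(e, e), pair(a, e)), pair(pair(a, e), f(cons(pair(b, a), b), a))), pair(f(cons(pair(b, cons(pair(e, b), e)), b), a), b)):
1. cons(cons(cons(pair(e, e), pair(a, e)), pair(pair(a, e), f(cons(pair(b, a), b), a))), pair(f(cons(pair(b, cons(pair(e, b), e)), b), a), b))  →  cons(cons(cons(pair(e, e), pair(a, e)), pair(pair(a, e), a)), pair(f(cons(pair(b, cons(pair(e, b), e)), b), a), b))   [R1 at 1.2.2]
2. cons(cons(cons(pair(e, e), pair(a, e)), pair(pair(a, e), a)), pair(f(cons(pair(b, cons(pair(e, b), e)), b), a), b))  →  cons(cons(cons(pair(e, e), pair(a, e)), pair(pair(a, e), a)), pair(cons(pair(e, b), e), b))   [R1 at 2.1]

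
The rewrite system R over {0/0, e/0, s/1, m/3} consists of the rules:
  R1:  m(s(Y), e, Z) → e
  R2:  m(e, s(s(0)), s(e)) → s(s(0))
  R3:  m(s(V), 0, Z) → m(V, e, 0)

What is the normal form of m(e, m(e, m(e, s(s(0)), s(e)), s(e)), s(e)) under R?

1. m(e, m(e, m(e, s(s(0)), s(e)), s(e)), s(e))  →  m(e, m(e, s(s(0)), s(e)), s(e))   [R2 at 2.2]
2. m(e, m(e, s(s(0)), s(e)), s(e))  →  m(e, s(s(0)), s(e))   [R2 at 2]
3. m(e, s(s(0)), s(e))  →  s(s(0))   [R2 at ε]

s(s(0))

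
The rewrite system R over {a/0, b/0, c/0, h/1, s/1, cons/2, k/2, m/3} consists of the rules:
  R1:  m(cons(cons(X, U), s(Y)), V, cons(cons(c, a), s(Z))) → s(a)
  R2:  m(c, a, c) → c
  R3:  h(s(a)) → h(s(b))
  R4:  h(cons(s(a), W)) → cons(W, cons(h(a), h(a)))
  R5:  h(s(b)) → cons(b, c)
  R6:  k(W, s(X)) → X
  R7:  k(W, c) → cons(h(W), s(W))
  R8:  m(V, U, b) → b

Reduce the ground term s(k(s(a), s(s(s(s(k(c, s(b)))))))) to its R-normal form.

1. s(k(s(a), s(s(s(s(k(c, s(b))))))))  →  s(s(s(s(k(c, s(b))))))   [R6 at 1]
2. s(s(s(s(k(c, s(b))))))  →  s(s(s(s(b))))   [R6 at 1.1.1.1]

s(s(s(s(b))))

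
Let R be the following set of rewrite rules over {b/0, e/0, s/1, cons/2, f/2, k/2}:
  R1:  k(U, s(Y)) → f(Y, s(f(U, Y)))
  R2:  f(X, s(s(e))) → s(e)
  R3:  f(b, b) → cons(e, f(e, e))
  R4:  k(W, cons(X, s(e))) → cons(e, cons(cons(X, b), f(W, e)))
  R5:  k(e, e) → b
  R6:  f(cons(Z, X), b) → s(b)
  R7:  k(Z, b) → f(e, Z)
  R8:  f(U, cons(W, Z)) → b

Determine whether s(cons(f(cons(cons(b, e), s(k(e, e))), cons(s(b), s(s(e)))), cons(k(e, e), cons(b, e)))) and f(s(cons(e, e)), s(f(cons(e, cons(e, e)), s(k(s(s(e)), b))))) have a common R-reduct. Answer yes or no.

no — NF(t₁) = s(cons(b, cons(b, cons(b, e)))), NF(t₂) = s(e)

Reduce t₁ = s(cons(f(cons(cons(b, e), s(k(e, e))), cons(s(b), s(s(e)))), cons(k(e, e), cons(b, e)))):
1. s(cons(f(cons(cons(b, e), s(k(e, e))), cons(s(b), s(s(e)))), cons(k(e, e), cons(b, e))))  →  s(cons(b, cons(k(e, e), cons(b, e))))   [R8 at 1.1]
2. s(cons(b, cons(k(e, e), cons(b, e))))  →  s(cons(b, cons(b, cons(b, e))))   [R5 at 1.2.1]

Reduce t₂ = f(s(cons(e, e)), s(f(cons(e, cons(e, e)), s(k(s(s(e)), b))))):
1. f(s(cons(e, e)), s(f(cons(e, cons(e, e)), s(k(s(s(e)), b)))))  →  f(s(cons(e, e)), s(f(cons(e, cons(e, e)), s(f(e, s(s(e)))))))   [R7 at 2.1.2.1]
2. f(s(cons(e, e)), s(f(cons(e, cons(e, e)), s(f(e, s(s(e)))))))  →  f(s(cons(e, e)), s(f(cons(e, cons(e, e)), s(s(e)))))   [R2 at 2.1.2.1]
3. f(s(cons(e, e)), s(f(cons(e, cons(e, e)), s(s(e)))))  →  f(s(cons(e, e)), s(s(e)))   [R2 at 2.1]
4. f(s(cons(e, e)), s(s(e)))  →  s(e)   [R2 at ε]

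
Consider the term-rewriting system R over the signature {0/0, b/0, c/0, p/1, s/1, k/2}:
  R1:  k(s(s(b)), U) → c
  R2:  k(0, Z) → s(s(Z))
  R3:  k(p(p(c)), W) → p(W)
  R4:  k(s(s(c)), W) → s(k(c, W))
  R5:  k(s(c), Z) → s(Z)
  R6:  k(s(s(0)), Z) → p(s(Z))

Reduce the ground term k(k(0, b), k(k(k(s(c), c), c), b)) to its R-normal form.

c

1. k(k(0, b), k(k(k(s(c), c), c), b))  →  k(s(s(b)), k(k(k(s(c), c), c), b))   [R2 at 1]
2. k(s(s(b)), k(k(k(s(c), c), c), b))  →  c   [R1 at ε]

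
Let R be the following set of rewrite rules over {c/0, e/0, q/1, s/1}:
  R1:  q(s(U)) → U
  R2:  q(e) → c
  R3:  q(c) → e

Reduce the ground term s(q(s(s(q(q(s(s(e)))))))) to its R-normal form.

1. s(q(s(s(q(q(s(s(e))))))))  →  s(s(q(q(s(s(e))))))   [R1 at 1]
2. s(s(q(q(s(s(e))))))  →  s(s(q(s(e))))   [R1 at 1.1.1]
3. s(s(q(s(e))))  →  s(s(e))   [R1 at 1.1]

s(s(e))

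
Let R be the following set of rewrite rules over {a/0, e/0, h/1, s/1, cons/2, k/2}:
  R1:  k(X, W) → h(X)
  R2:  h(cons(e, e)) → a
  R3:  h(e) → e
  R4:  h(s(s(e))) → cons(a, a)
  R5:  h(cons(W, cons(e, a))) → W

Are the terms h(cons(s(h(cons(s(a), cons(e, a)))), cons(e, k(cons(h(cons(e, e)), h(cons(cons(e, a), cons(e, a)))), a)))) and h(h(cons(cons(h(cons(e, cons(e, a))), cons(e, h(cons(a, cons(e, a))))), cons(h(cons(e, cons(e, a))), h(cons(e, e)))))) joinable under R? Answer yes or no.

no — NF(t₁) = s(s(a)), NF(t₂) = e

Reduce t₁ = h(cons(s(h(cons(s(a), cons(e, a)))), cons(e, k(cons(h(cons(e, e)), h(cons(cons(e, a), cons(e, a)))), a)))):
1. h(cons(s(h(cons(s(a), cons(e, a)))), cons(e, k(cons(h(cons(e, e)), h(cons(cons(e, a), cons(e, a)))), a))))  →  h(cons(s(s(a)), cons(e, k(cons(h(cons(e, e)), h(cons(cons(e, a), cons(e, a)))), a))))   [R5 at 1.1.1]
2. h(cons(s(s(a)), cons(e, k(cons(h(cons(e, e)), h(cons(cons(e, a), cons(e, a)))), a))))  →  h(cons(s(s(a)), cons(e, h(cons(h(cons(e, e)), h(cons(cons(e, a), cons(e, a))))))))   [R1 at 1.2.2]
3. h(cons(s(s(a)), cons(e, h(cons(h(cons(e, e)), h(cons(cons(e, a), cons(e, a))))))))  →  h(cons(s(s(a)), cons(e, h(cons(a, h(cons(cons(e, a), cons(e, a))))))))   [R2 at 1.2.2.1.1]
4. h(cons(s(s(a)), cons(e, h(cons(a, h(cons(cons(e, a), cons(e, a))))))))  →  h(cons(s(s(a)), cons(e, h(cons(a, cons(e, a))))))   [R5 at 1.2.2.1.2]
5. h(cons(s(s(a)), cons(e, h(cons(a, cons(e, a))))))  →  h(cons(s(s(a)), cons(e, a)))   [R5 at 1.2.2]
6. h(cons(s(s(a)), cons(e, a)))  →  s(s(a))   [R5 at ε]

Reduce t₂ = h(h(cons(cons(h(cons(e, cons(e, a))), cons(e, h(cons(a, cons(e, a))))), cons(h(cons(e, cons(e, a))), h(cons(e, e)))))):
1. h(h(cons(cons(h(cons(e, cons(e, a))), cons(e, h(cons(a, cons(e, a))))), cons(h(cons(e, cons(e, a))), h(cons(e, e))))))  →  h(h(cons(cons(e, cons(e, h(cons(a, cons(e, a))))), cons(h(cons(e, cons(e, a))), h(cons(e, e))))))   [R5 at 1.1.1.1]
2. h(h(cons(cons(e, cons(e, h(cons(a, cons(e, a))))), cons(h(cons(e, cons(e, a))), h(cons(e, e))))))  →  h(h(cons(cons(e, cons(e, a)), cons(h(cons(e, cons(e, a))), h(cons(e, e))))))   [R5 at 1.1.1.2.2]
3. h(h(cons(cons(e, cons(e, a)), cons(h(cons(e, cons(e, a))), h(cons(e, e))))))  →  h(h(cons(cons(e, cons(e, a)), cons(e, h(cons(e, e))))))   [R5 at 1.1.2.1]
4. h(h(cons(cons(e, cons(e, a)), cons(e, h(cons(e, e))))))  →  h(h(cons(cons(e, cons(e, a)), cons(e, a))))   [R2 at 1.1.2.2]
5. h(h(cons(cons(e, cons(e, a)), cons(e, a))))  →  h(cons(e, cons(e, a)))   [R5 at 1]
6. h(cons(e, cons(e, a)))  →  e   [R5 at ε]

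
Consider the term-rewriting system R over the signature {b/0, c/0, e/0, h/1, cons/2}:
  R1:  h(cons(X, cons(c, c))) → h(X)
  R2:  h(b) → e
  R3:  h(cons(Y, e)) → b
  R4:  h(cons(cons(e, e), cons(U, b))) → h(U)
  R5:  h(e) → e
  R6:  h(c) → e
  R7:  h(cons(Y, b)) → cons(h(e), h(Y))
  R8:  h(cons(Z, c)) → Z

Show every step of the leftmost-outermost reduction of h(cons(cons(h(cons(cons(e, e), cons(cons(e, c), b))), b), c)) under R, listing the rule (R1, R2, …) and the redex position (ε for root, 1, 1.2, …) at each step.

cons(e, b)

1. h(cons(cons(h(cons(cons(e, e), cons(cons(e, c), b))), b), c))  →  cons(h(cons(cons(e, e), cons(cons(e, c), b))), b)   [R8 at ε]
2. cons(h(cons(cons(e, e), cons(cons(e, c), b))), b)  →  cons(h(cons(e, c)), b)   [R4 at 1]
3. cons(h(cons(e, c)), b)  →  cons(e, b)   [R8 at 1]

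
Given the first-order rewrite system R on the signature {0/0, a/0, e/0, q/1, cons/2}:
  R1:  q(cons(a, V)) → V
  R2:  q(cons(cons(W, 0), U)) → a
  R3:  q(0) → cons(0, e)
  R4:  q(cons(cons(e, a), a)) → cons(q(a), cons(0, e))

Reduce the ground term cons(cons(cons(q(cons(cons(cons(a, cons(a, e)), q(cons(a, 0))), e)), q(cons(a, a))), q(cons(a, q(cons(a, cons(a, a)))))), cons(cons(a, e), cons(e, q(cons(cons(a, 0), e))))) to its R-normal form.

cons(cons(cons(a, a), cons(a, a)), cons(cons(a, e), cons(e, a)))

1. cons(cons(cons(q(cons(cons(cons(a, cons(a, e)), q(cons(a, 0))), e)), q(cons(a, a))), q(cons(a, q(cons(a, cons(a, a)))))), cons(cons(a, e), cons(e, q(cons(cons(a, 0), e)))))  →  cons(cons(cons(q(cons(cons(cons(a, cons(a, e)), 0), e)), q(cons(a, a))), q(cons(a, q(cons(a, cons(a, a)))))), cons(cons(a, e), cons(e, q(cons(cons(a, 0), e)))))   [R1 at 1.1.1.1.1.2]
2. cons(cons(cons(q(cons(cons(cons(a, cons(a, e)), 0), e)), q(cons(a, a))), q(cons(a, q(cons(a, cons(a, a)))))), cons(cons(a, e), cons(e, q(cons(cons(a, 0), e)))))  →  cons(cons(cons(a, q(cons(a, a))), q(cons(a, q(cons(a, cons(a, a)))))), cons(cons(a, e), cons(e, q(cons(cons(a, 0), e)))))   [R2 at 1.1.1]
3. cons(cons(cons(a, q(cons(a, a))), q(cons(a, q(cons(a, cons(a, a)))))), cons(cons(a, e), cons(e, q(cons(cons(a, 0), e)))))  →  cons(cons(cons(a, a), q(cons(a, q(cons(a, cons(a, a)))))), cons(cons(a, e), cons(e, q(cons(cons(a, 0), e)))))   [R1 at 1.1.2]
4. cons(cons(cons(a, a), q(cons(a, q(cons(a, cons(a, a)))))), cons(cons(a, e), cons(e, q(cons(cons(a, 0), e)))))  →  cons(cons(cons(a, a), q(cons(a, cons(a, a)))), cons(cons(a, e), cons(e, q(cons(cons(a, 0), e)))))   [R1 at 1.2]
5. cons(cons(cons(a, a), q(cons(a, cons(a, a)))), cons(cons(a, e), cons(e, q(cons(cons(a, 0), e)))))  →  cons(cons(cons(a, a), cons(a, a)), cons(cons(a, e), cons(e, q(cons(cons(a, 0), e)))))   [R1 at 1.2]
6. cons(cons(cons(a, a), cons(a, a)), cons(cons(a, e), cons(e, q(cons(cons(a, 0), e)))))  →  cons(cons(cons(a, a), cons(a, a)), cons(cons(a, e), cons(e, a)))   [R2 at 2.2.2]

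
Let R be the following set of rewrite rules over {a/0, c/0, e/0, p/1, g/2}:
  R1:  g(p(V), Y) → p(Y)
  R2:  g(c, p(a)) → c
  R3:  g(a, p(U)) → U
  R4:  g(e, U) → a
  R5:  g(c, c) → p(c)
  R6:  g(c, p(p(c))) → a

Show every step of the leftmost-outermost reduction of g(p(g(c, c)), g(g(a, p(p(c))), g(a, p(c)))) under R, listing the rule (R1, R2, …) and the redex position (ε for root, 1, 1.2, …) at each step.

1. g(p(g(c, c)), g(g(a, p(p(c))), g(a, p(c))))  →  p(g(g(a, p(p(c))), g(a, p(c))))   [R1 at ε]
2. p(g(g(a, p(p(c))), g(a, p(c))))  →  p(g(p(c), g(a, p(c))))   [R3 at 1.1]
3. p(g(p(c), g(a, p(c))))  →  p(p(g(a, p(c))))   [R1 at 1]
4. p(p(g(a, p(c))))  →  p(p(c))   [R3 at 1.1]

p(p(c))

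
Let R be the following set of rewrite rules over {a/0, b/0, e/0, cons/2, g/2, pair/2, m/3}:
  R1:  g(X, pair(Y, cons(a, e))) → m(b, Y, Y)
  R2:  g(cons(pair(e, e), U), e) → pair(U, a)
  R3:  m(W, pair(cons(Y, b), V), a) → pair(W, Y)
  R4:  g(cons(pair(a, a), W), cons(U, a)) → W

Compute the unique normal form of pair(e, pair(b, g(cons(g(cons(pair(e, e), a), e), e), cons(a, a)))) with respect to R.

1. pair(e, pair(b, g(cons(g(cons(pair(e, e), a), e), e), cons(a, a))))  →  pair(e, pair(b, g(cons(pair(a, a), e), cons(a, a))))   [R2 at 2.2.1.1]
2. pair(e, pair(b, g(cons(pair(a, a), e), cons(a, a))))  →  pair(e, pair(b, e))   [R4 at 2.2]

pair(e, pair(b, e))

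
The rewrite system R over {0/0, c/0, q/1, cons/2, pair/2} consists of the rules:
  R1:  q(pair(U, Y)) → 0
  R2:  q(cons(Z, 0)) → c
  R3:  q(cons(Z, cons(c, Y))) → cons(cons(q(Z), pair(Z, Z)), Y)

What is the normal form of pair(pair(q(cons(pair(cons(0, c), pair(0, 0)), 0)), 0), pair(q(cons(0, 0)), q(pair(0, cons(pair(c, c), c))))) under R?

1. pair(pair(q(cons(pair(cons(0, c), pair(0, 0)), 0)), 0), pair(q(cons(0, 0)), q(pair(0, cons(pair(c, c), c)))))  →  pair(pair(c, 0), pair(q(cons(0, 0)), q(pair(0, cons(pair(c, c), c)))))   [R2 at 1.1]
2. pair(pair(c, 0), pair(q(cons(0, 0)), q(pair(0, cons(pair(c, c), c)))))  →  pair(pair(c, 0), pair(c, q(pair(0, cons(pair(c, c), c)))))   [R2 at 2.1]
3. pair(pair(c, 0), pair(c, q(pair(0, cons(pair(c, c), c)))))  →  pair(pair(c, 0), pair(c, 0))   [R1 at 2.2]

pair(pair(c, 0), pair(c, 0))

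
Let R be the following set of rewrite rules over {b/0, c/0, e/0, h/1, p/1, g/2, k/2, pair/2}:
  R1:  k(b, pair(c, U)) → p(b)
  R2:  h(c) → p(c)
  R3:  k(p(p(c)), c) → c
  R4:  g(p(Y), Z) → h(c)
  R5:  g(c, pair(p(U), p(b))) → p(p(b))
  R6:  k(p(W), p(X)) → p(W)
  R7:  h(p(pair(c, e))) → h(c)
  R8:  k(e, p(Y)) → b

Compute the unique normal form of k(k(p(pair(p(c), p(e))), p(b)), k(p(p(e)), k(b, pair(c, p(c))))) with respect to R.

1. k(k(p(pair(p(c), p(e))), p(b)), k(p(p(e)), k(b, pair(c, p(c)))))  →  k(p(pair(p(c), p(e))), k(p(p(e)), k(b, pair(c, p(c)))))   [R6 at 1]
2. k(p(pair(p(c), p(e))), k(p(p(e)), k(b, pair(c, p(c)))))  →  k(p(pair(p(c), p(e))), k(p(p(e)), p(b)))   [R1 at 2.2]
3. k(p(pair(p(c), p(e))), k(p(p(e)), p(b)))  →  k(p(pair(p(c), p(e))), p(p(e)))   [R6 at 2]
4. k(p(pair(p(c), p(e))), p(p(e)))  →  p(pair(p(c), p(e)))   [R6 at ε]

p(pair(p(c), p(e)))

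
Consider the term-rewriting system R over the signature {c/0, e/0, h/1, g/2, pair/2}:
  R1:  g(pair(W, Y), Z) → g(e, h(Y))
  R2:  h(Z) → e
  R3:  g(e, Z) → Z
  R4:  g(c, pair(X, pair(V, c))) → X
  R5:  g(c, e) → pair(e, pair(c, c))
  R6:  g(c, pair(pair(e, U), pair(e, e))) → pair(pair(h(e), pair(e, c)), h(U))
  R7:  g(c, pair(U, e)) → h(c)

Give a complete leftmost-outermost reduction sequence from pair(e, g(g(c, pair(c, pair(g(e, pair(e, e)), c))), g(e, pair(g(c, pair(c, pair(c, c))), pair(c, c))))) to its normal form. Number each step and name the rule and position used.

1. pair(e, g(g(c, pair(c, pair(g(e, pair(e, e)), c))), g(e, pair(g(c, pair(c, pair(c, c))), pair(c, c)))))  →  pair(e, g(c, g(e, pair(g(c, pair(c, pair(c, c))), pair(c, c)))))   [R4 at 2.1]
2. pair(e, g(c, g(e, pair(g(c, pair(c, pair(c, c))), pair(c, c)))))  →  pair(e, g(c, pair(g(c, pair(c, pair(c, c))), pair(c, c))))   [R3 at 2.2]
3. pair(e, g(c, pair(g(c, pair(c, pair(c, c))), pair(c, c))))  →  pair(e, g(c, pair(c, pair(c, c))))   [R4 at 2]
4. pair(e, g(c, pair(c, pair(c, c))))  →  pair(e, c)   [R4 at 2]

pair(e, c)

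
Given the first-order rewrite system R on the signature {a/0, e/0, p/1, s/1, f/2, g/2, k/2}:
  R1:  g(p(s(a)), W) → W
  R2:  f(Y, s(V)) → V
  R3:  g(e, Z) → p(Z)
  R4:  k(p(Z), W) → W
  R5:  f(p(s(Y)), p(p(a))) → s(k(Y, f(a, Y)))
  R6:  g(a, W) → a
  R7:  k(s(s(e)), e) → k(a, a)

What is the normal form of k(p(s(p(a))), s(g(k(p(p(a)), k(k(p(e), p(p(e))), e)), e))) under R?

s(p(e))

1. k(p(s(p(a))), s(g(k(p(p(a)), k(k(p(e), p(p(e))), e)), e)))  →  s(g(k(p(p(a)), k(k(p(e), p(p(e))), e)), e))   [R4 at ε]
2. s(g(k(p(p(a)), k(k(p(e), p(p(e))), e)), e))  →  s(g(k(k(p(e), p(p(e))), e), e))   [R4 at 1.1]
3. s(g(k(k(p(e), p(p(e))), e), e))  →  s(g(k(p(p(e)), e), e))   [R4 at 1.1.1]
4. s(g(k(p(p(e)), e), e))  →  s(g(e, e))   [R4 at 1.1]
5. s(g(e, e))  →  s(p(e))   [R3 at 1]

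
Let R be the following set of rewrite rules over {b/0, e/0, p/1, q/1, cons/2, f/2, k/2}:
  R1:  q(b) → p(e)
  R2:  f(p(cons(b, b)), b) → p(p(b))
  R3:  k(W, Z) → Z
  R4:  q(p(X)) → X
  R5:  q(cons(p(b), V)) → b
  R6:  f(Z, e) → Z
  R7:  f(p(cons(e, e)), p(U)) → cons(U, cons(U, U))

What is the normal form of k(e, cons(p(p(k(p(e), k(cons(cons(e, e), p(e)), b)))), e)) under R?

1. k(e, cons(p(p(k(p(e), k(cons(cons(e, e), p(e)), b)))), e))  →  cons(p(p(k(p(e), k(cons(cons(e, e), p(e)), b)))), e)   [R3 at ε]
2. cons(p(p(k(p(e), k(cons(cons(e, e), p(e)), b)))), e)  →  cons(p(p(k(cons(cons(e, e), p(e)), b))), e)   [R3 at 1.1.1]
3. cons(p(p(k(cons(cons(e, e), p(e)), b))), e)  →  cons(p(p(b)), e)   [R3 at 1.1.1]

cons(p(p(b)), e)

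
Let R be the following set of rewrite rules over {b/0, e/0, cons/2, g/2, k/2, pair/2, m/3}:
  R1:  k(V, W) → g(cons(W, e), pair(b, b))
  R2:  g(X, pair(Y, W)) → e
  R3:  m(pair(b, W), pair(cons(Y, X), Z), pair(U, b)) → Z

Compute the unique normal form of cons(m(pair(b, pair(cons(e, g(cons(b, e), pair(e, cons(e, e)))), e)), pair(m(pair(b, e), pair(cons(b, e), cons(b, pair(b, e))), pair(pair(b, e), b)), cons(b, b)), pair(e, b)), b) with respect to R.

1. cons(m(pair(b, pair(cons(e, g(cons(b, e), pair(e, cons(e, e)))), e)), pair(m(pair(b, e), pair(cons(b, e), cons(b, pair(b, e))), pair(pair(b, e), b)), cons(b, b)), pair(e, b)), b)  →  cons(m(pair(b, pair(cons(e, e), e)), pair(m(pair(b, e), pair(cons(b, e), cons(b, pair(b, e))), pair(pair(b, e), b)), cons(b, b)), pair(e, b)), b)   [R2 at 1.1.2.1.2]
2. cons(m(pair(b, pair(cons(e, e), e)), pair(m(pair(b, e), pair(cons(b, e), cons(b, pair(b, e))), pair(pair(b, e), b)), cons(b, b)), pair(e, b)), b)  →  cons(m(pair(b, pair(cons(e, e), e)), pair(cons(b, pair(b, e)), cons(b, b)), pair(e, b)), b)   [R3 at 1.2.1]
3. cons(m(pair(b, pair(cons(e, e), e)), pair(cons(b, pair(b, e)), cons(b, b)), pair(e, b)), b)  →  cons(cons(b, b), b)   [R3 at 1]

cons(cons(b, b), b)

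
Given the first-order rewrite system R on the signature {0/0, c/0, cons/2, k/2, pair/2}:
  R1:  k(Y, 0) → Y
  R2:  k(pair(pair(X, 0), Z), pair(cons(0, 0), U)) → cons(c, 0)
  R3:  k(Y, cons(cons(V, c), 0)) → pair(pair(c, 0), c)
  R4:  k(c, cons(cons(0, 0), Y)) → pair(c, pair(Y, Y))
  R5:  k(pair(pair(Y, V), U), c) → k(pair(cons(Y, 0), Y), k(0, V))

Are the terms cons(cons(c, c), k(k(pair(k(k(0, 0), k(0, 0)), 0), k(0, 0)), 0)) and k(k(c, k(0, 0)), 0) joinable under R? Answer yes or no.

Reduce t₁ = cons(cons(c, c), k(k(pair(k(k(0, 0), k(0, 0)), 0), k(0, 0)), 0)):
1. cons(cons(c, c), k(k(pair(k(k(0, 0), k(0, 0)), 0), k(0, 0)), 0))  →  cons(cons(c, c), k(pair(k(k(0, 0), k(0, 0)), 0), k(0, 0)))   [R1 at 2]
2. cons(cons(c, c), k(pair(k(k(0, 0), k(0, 0)), 0), k(0, 0)))  →  cons(cons(c, c), k(pair(k(0, k(0, 0)), 0), k(0, 0)))   [R1 at 2.1.1.1]
3. cons(cons(c, c), k(pair(k(0, k(0, 0)), 0), k(0, 0)))  →  cons(cons(c, c), k(pair(k(0, 0), 0), k(0, 0)))   [R1 at 2.1.1.2]
4. cons(cons(c, c), k(pair(k(0, 0), 0), k(0, 0)))  →  cons(cons(c, c), k(pair(0, 0), k(0, 0)))   [R1 at 2.1.1]
5. cons(cons(c, c), k(pair(0, 0), k(0, 0)))  →  cons(cons(c, c), k(pair(0, 0), 0))   [R1 at 2.2]
6. cons(cons(c, c), k(pair(0, 0), 0))  →  cons(cons(c, c), pair(0, 0))   [R1 at 2]

Reduce t₂ = k(k(c, k(0, 0)), 0):
1. k(k(c, k(0, 0)), 0)  →  k(c, k(0, 0))   [R1 at ε]
2. k(c, k(0, 0))  →  k(c, 0)   [R1 at 2]
3. k(c, 0)  →  c   [R1 at ε]

no — NF(t₁) = cons(cons(c, c), pair(0, 0)), NF(t₂) = c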